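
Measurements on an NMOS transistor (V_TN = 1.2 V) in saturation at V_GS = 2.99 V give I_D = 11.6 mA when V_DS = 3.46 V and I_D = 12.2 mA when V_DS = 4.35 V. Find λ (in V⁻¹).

With V_GS fixed, I_D ∝ (1 + λ V_DS) in saturation, so I_D2/I_D1 = (1 + λ V_DS2)/(1 + λ V_DS1).
12.2/11.6 = 1.052 = (1 + 4.35 λ)/(1 + 3.46 λ).
Solving: λ (I_D1 V_DS2 − I_D2 V_DS1) = I_D2 − I_D1, so λ = (12.2 − 11.6) / (11.6 × 4.35 − 12.2 × 3.46) = 0.6 / 8.25 = 0.0727 V⁻¹.

λ = 0.0727 V⁻¹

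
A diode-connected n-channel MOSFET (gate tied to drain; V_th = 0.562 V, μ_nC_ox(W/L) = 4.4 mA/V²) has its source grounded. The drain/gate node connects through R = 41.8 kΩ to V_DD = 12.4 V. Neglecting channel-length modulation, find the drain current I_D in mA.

I_D = 0.275 mA

With gate tied to drain, V_GS = V_DS ≥ V_GS − V_th, so the device is in saturation.
KCL at the drain: ½ k_n (V_GS − V_th)² = (V_DD − V_GS)/R.
Let x = V_GS − 0.562. Then 92 x² + x − 11.84 = 0, giving x = 0.353 V (positive root), so V_GS = 0.915 V.
I_D = (V_DD − V_GS)/R = (12.4 − 0.915) / 41.8 = 0.275 mA.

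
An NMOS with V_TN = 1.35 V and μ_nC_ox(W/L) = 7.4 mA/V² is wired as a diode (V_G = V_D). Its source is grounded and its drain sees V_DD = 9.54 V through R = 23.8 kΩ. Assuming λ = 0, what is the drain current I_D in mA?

I_D = 0.332 mA

With gate tied to drain, V_GS = V_DS ≥ V_GS − V_TN, so the device is in saturation.
KCL at the drain: ½ k_n (V_GS − V_TN)² = (V_DD − V_GS)/R.
Let x = V_GS − 1.35. Then 88.1 x² + x − 8.19 = 0, giving x = 0.299 V (positive root), so V_GS = 1.65 V.
I_D = (V_DD − V_GS)/R = (9.54 − 1.65) / 23.8 = 0.332 mA.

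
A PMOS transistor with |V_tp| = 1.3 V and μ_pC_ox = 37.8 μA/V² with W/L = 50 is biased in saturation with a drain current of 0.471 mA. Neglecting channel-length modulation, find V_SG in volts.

k_p = μ_pC_ox · (W/L) = 1.89 mA/V².
In saturation I_D = ½ k_p (V_SG − |V_tp|)², so V_SG − |V_tp| = √(2 I_D / k_p) = √(2 × 0.471 / 1.89) = 0.706 V.
V_SG = 1.3 + 0.706 = 2.01 V.

V_SG = 2.01 V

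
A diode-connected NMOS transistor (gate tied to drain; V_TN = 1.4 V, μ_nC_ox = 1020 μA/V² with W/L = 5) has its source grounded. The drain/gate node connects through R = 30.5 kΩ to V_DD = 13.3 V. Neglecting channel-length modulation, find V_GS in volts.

V_GS = 1.78 V

With gate tied to drain, V_GS = V_DS ≥ V_GS − V_TN, so the device is in saturation.
k_n = μ_nC_ox · (W/L) = 5.1 mA/V².
KCL at the drain: ½ k_n (V_GS − V_TN)² = (V_DD − V_GS)/R.
Let x = V_GS − 1.4. Then 77.8 x² + x − 11.9 = 0, giving x = 0.385 V (positive root), so V_GS = 1.78 V.
I_D = (V_DD − V_GS)/R = (13.3 − 1.78) / 30.5 = 0.378 mA.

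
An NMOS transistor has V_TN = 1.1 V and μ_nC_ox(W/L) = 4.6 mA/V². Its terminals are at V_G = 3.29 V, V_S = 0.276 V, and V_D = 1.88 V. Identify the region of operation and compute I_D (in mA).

V_GS = V_G − V_S = 3.29 − 0.276 = 3.01 V; V_DS = V_D − V_S = 1.88 − 0.276 = 1.6 V.
V_ov = V_GS − V_TN = 3.01 − 1.1 = 1.91 V.
Since V_DS = 1.6 V < V_ov = 1.91 V, the device is in the triode region.
I_D = k_n [V_ov · V_DS − ½ V_DS²] = 4.6 × [1.91 × 1.6 − 0.5 × 1.6²] = 8.2 mA.

Triode; I_D = 8.20 mA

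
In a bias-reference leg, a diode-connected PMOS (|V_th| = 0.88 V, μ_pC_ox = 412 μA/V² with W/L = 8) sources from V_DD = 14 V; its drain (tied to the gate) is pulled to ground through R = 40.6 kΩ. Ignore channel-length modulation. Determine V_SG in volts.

V_SG = 1.32 V

With gate tied to drain, V_SG = V_SD ≥ V_SG − |V_th|, so the device is in saturation.
k_p = μ_pC_ox · (W/L) = 3.296 mA/V².
KCL at the drain: ½ k_p (V_SG − |V_th|)² = (V_DD − V_SG)/R.
Let x = V_SG − 0.88. Then 66.9 x² + x − 13.12 = 0, giving x = 0.435 V (positive root), so V_SG = 1.32 V.
I_D = (V_DD − V_SG)/R = (14 − 1.32) / 40.6 = 0.312 mA.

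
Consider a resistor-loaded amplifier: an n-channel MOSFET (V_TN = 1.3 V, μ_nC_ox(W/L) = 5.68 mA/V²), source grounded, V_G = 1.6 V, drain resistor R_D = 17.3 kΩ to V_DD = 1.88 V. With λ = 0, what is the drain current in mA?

I_D = 0.105 mA

V_GS = V_G = 1.6 V, so V_ov = 1.6 − 1.3 = 0.3 V.
Assume saturation: I_D = ½ k_n V_ov² = 0.5 × 5.68 × 0.3² = 0.256 mA, giving V_DS = V_DD − I_D R_D = 1.88 − 0.256 × 17.3 = -2.54 V.
But -2.54 V < V_ov = 0.3 V, so the device is actually in triode.
In triode I_D = k_n[V_ov V_DS − ½ V_DS²] and I_D = (V_DD − V_DS)/R_D. Equating: 49.1 V_DS² − 30.48 V_DS + 1.88 = 0, giving V_DS = 0.0695 V (the root below V_ov).
I_D = (1.88 − 0.0695) / 17.3 = 0.105 mA.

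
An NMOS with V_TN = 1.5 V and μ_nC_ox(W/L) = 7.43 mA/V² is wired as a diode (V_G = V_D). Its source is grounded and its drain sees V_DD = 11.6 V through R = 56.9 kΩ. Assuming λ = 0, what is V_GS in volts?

With gate tied to drain, V_GS = V_DS ≥ V_GS − V_TN, so the device is in saturation.
KCL at the drain: ½ k_n (V_GS − V_TN)² = (V_DD − V_GS)/R.
Let x = V_GS − 1.5. Then 211 x² + x − 10.1 = 0, giving x = 0.216 V (positive root), so V_GS = 1.72 V.
I_D = (V_DD − V_GS)/R = (11.6 − 1.72) / 56.9 = 0.174 mA.

V_GS = 1.72 V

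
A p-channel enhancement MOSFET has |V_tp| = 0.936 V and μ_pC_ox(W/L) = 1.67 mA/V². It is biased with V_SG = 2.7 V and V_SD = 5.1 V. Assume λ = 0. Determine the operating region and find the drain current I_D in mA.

V_ov = V_SG − |V_tp| = 2.7 − 0.936 = 1.76 V.
Since V_SD = 5.1 V ≥ V_ov = 1.76 V, the device is in saturation.
I_D = ½ k_p V_ov² = 0.5 × 1.67 × 1.76² = 2.6 mA.

Saturation; I_D = 2.60 mA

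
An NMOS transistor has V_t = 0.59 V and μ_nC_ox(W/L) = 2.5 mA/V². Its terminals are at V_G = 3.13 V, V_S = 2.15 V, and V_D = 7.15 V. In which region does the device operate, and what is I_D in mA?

V_GS = V_G − V_S = 3.13 − 2.15 = 0.98 V; V_DS = V_D − V_S = 7.15 − 2.15 = 5 V.
V_ov = V_GS − V_t = 0.98 − 0.59 = 0.39 V.
Since V_DS = 5 V ≥ V_ov = 0.39 V, the device is in saturation.
I_D = ½ k_n V_ov² = 0.5 × 2.5 × 0.39² = 0.19 mA.

Saturation; I_D = 0.190 mA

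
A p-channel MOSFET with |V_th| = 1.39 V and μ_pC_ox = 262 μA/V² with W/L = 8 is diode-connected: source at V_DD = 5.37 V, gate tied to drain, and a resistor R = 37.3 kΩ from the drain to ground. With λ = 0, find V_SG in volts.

V_SG = 1.70 V

With gate tied to drain, V_SG = V_SD ≥ V_SG − |V_th|, so the device is in saturation.
k_p = μ_pC_ox · (W/L) = 2.096 mA/V².
KCL at the drain: ½ k_p (V_SG − |V_th|)² = (V_DD − V_SG)/R.
Let x = V_SG − 1.39. Then 39.1 x² + x − 3.98 = 0, giving x = 0.307 V (positive root), so V_SG = 1.7 V.
I_D = (V_DD − V_SG)/R = (5.37 − 1.7) / 37.3 = 0.0985 mA.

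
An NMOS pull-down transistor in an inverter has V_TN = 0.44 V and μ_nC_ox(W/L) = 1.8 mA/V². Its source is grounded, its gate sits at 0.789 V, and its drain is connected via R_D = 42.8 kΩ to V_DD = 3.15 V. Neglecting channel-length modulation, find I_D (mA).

V_GS = V_G = 0.789 V, so V_ov = 0.789 − 0.44 = 0.349 V.
Assume saturation: I_D = ½ k_n V_ov² = 0.5 × 1.8 × 0.349² = 0.11 mA, giving V_DS = V_DD − I_D R_D = 3.15 − 0.11 × 42.8 = -1.54 V.
But -1.54 V < V_ov = 0.349 V, so the device is actually in triode.
In triode I_D = k_n[V_ov V_DS − ½ V_DS²] and I_D = (V_DD − V_DS)/R_D. Equating: 38.5 V_DS² − 27.89 V_DS + 3.15 = 0, giving V_DS = 0.14 V (the root below V_ov).
I_D = (3.15 − 0.14) / 42.8 = 0.0703 mA.

I_D = 0.0703 mA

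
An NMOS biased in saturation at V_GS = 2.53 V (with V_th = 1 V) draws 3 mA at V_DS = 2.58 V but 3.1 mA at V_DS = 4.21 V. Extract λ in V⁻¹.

With V_GS fixed, I_D ∝ (1 + λ V_DS) in saturation, so I_D2/I_D1 = (1 + λ V_DS2)/(1 + λ V_DS1).
3.1/3 = 1.033 = (1 + 4.21 λ)/(1 + 2.58 λ).
Solving: λ (I_D1 V_DS2 − I_D2 V_DS1) = I_D2 − I_D1, so λ = (3.1 − 3) / (3 × 4.21 − 3.1 × 2.58) = 0.1 / 4.63 = 0.0216 V⁻¹.

λ = 0.0216 V⁻¹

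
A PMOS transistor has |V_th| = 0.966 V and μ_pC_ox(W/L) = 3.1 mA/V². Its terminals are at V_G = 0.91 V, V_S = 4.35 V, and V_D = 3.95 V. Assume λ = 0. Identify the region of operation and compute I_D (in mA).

V_SG = V_S − V_G = 4.35 − 0.91 = 3.44 V; V_SD = V_S − V_D = 4.35 − 3.95 = 0.4 V.
V_ov = V_SG − |V_th| = 3.44 − 0.966 = 2.47 V.
Since V_SD = 0.4 V < V_ov = 2.47 V, the device is in the triode region.
I_D = k_p [V_ov · V_SD − ½ V_SD²] = 3.1 × [2.47 × 0.4 − 0.5 × 0.4²] = 2.82 mA.

Triode; I_D = 2.82 mA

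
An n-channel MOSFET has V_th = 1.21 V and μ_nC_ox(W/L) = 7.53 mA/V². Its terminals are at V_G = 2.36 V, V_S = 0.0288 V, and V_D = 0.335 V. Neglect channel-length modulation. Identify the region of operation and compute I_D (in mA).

V_GS = V_G − V_S = 2.36 − 0.0288 = 2.33 V; V_DS = V_D − V_S = 0.335 − 0.0288 = 0.306 V.
V_ov = V_GS − V_th = 2.33 − 1.21 = 1.12 V.
Since V_DS = 0.306 V < V_ov = 1.12 V, the device is in the triode region.
I_D = k_n [V_ov · V_DS − ½ V_DS²] = 7.53 × [1.12 × 0.306 − 0.5 × 0.306²] = 2.23 mA.

Triode; I_D = 2.23 mA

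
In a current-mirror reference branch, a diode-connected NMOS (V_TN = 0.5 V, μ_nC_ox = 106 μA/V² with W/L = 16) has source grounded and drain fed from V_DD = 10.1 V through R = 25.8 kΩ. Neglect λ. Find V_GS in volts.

With gate tied to drain, V_GS = V_DS ≥ V_GS − V_TN, so the device is in saturation.
k_n = μ_nC_ox · (W/L) = 1.696 mA/V².
KCL at the drain: ½ k_n (V_GS − V_TN)² = (V_DD − V_GS)/R.
Let x = V_GS − 0.5. Then 21.9 x² + x − 9.6 = 0, giving x = 0.64 V (positive root), so V_GS = 1.14 V.
I_D = (V_DD − V_GS)/R = (10.1 − 1.14) / 25.8 = 0.347 mA.

V_GS = 1.14 V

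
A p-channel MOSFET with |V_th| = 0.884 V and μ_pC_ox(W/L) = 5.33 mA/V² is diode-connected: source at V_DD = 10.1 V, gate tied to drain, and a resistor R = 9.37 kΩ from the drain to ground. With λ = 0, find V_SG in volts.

With gate tied to drain, V_SG = V_SD ≥ V_SG − |V_th|, so the device is in saturation.
KCL at the drain: ½ k_p (V_SG − |V_th|)² = (V_DD − V_SG)/R.
Let x = V_SG − 0.884. Then 25 x² + x − 9.216 = 0, giving x = 0.588 V (positive root), so V_SG = 1.47 V.
I_D = (V_DD − V_SG)/R = (10.1 − 1.47) / 9.37 = 0.921 mA.

V_SG = 1.47 V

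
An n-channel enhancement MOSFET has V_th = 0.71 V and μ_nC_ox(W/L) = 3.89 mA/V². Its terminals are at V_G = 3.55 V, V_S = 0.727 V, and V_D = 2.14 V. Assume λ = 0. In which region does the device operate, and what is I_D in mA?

Triode; I_D = 7.73 mA

V_GS = V_G − V_S = 3.55 − 0.727 = 2.82 V; V_DS = V_D − V_S = 2.14 − 0.727 = 1.41 V.
V_ov = V_GS − V_th = 2.82 − 0.71 = 2.11 V.
Since V_DS = 1.41 V < V_ov = 2.11 V, the device is in the triode region.
I_D = k_n [V_ov · V_DS − ½ V_DS²] = 3.89 × [2.11 × 1.41 − 0.5 × 1.41²] = 7.73 mA.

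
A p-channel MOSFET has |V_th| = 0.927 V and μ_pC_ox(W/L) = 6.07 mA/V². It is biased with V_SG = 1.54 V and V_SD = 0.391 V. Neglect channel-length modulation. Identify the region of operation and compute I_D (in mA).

Triode; I_D = 0.991 mA

V_ov = V_SG − |V_th| = 1.54 − 0.927 = 0.613 V.
Since V_SD = 0.391 V < V_ov = 0.613 V, the device is in the triode region.
I_D = k_p [V_ov · V_SD − ½ V_SD²] = 6.07 × [0.613 × 0.391 − 0.5 × 0.391²] = 0.991 mA.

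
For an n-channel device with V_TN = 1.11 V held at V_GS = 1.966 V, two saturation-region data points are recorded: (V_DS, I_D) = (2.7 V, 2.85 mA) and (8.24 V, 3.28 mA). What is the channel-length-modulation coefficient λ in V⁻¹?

λ = 0.0294 V⁻¹

With V_GS fixed, I_D ∝ (1 + λ V_DS) in saturation, so I_D2/I_D1 = (1 + λ V_DS2)/(1 + λ V_DS1).
3.28/2.85 = 1.151 = (1 + 8.24 λ)/(1 + 2.7 λ).
Solving: λ (I_D1 V_DS2 − I_D2 V_DS1) = I_D2 − I_D1, so λ = (3.28 − 2.85) / (2.85 × 8.24 − 3.28 × 2.7) = 0.43 / 14.6 = 0.0294 V⁻¹.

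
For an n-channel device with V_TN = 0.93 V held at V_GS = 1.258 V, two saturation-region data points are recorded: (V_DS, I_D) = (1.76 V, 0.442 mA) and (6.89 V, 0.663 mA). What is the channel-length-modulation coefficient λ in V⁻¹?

λ = 0.118 V⁻¹

With V_GS fixed, I_D ∝ (1 + λ V_DS) in saturation, so I_D2/I_D1 = (1 + λ V_DS2)/(1 + λ V_DS1).
0.663/0.442 = 1.5 = (1 + 6.89 λ)/(1 + 1.76 λ).
Solving: λ (I_D1 V_DS2 − I_D2 V_DS1) = I_D2 − I_D1, so λ = (0.663 − 0.442) / (0.442 × 6.89 − 0.663 × 1.76) = 0.221 / 1.88 = 0.118 V⁻¹.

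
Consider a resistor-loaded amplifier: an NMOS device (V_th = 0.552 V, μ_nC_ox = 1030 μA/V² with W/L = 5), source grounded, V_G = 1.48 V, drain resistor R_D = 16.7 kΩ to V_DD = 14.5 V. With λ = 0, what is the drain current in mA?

I_D = 0.856 mA

V_GS = V_G = 1.48 V, so V_ov = 1.48 − 0.552 = 0.928 V.
k_n = μ_nC_ox · (W/L) = 5.15 mA/V².
Assume saturation: I_D = ½ k_n V_ov² = 0.5 × 5.15 × 0.928² = 2.22 mA, giving V_DS = V_DD − I_D R_D = 14.5 − 2.22 × 16.7 = -22.5 V.
But -22.5 V < V_ov = 0.928 V, so the device is actually in triode.
In triode I_D = k_n[V_ov V_DS − ½ V_DS²] and I_D = (V_DD − V_DS)/R_D. Equating: 43 V_DS² − 80.81 V_DS + 14.5 = 0, giving V_DS = 0.201 V (the root below V_ov).
I_D = (14.5 − 0.201) / 16.7 = 0.856 mA.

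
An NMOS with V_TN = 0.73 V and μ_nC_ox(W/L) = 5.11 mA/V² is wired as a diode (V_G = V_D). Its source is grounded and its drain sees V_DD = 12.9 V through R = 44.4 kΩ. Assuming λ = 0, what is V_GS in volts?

With gate tied to drain, V_GS = V_DS ≥ V_GS − V_TN, so the device is in saturation.
KCL at the drain: ½ k_n (V_GS − V_TN)² = (V_DD − V_GS)/R.
Let x = V_GS − 0.73. Then 113 x² + x − 12.17 = 0, giving x = 0.323 V (positive root), so V_GS = 1.05 V.
I_D = (V_DD − V_GS)/R = (12.9 − 1.05) / 44.4 = 0.267 mA.

V_GS = 1.05 V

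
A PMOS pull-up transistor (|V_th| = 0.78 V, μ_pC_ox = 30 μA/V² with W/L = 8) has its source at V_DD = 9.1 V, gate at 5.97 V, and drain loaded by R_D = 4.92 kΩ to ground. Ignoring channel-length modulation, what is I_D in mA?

I_D = 0.663 mA

V_SG = V_DD − V_G = 9.1 − 5.97 = 3.13 V, so V_ov = 3.13 − 0.78 = 2.35 V.
k_p = μ_pC_ox · (W/L) = 0.24 mA/V².
Assume saturation: I_D = ½ k_p V_ov² = 0.5 × 0.24 × 2.35² = 0.663 mA, giving V_SD = V_DD − I_D R_D = 9.1 − 0.663 × 4.92 = 5.84 V.
V_SD = 5.84 V ≥ V_ov = 2.35 V, confirming saturation.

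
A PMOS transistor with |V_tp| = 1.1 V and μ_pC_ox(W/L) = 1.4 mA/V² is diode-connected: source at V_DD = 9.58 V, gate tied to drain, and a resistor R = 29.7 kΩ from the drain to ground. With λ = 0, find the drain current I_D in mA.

With gate tied to drain, V_SG = V_SD ≥ V_SG − |V_tp|, so the device is in saturation.
KCL at the drain: ½ k_p (V_SG − |V_tp|)² = (V_DD − V_SG)/R.
Let x = V_SG − 1.1. Then 20.8 x² + x − 8.48 = 0, giving x = 0.615 V (positive root), so V_SG = 1.72 V.
I_D = (V_DD − V_SG)/R = (9.58 − 1.72) / 29.7 = 0.265 mA.

I_D = 0.265 mA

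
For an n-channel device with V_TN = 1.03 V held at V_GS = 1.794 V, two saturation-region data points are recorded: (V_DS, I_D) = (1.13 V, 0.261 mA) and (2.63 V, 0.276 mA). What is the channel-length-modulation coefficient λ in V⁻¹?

With V_GS fixed, I_D ∝ (1 + λ V_DS) in saturation, so I_D2/I_D1 = (1 + λ V_DS2)/(1 + λ V_DS1).
0.276/0.261 = 1.057 = (1 + 2.63 λ)/(1 + 1.13 λ).
Solving: λ (I_D1 V_DS2 − I_D2 V_DS1) = I_D2 − I_D1, so λ = (0.276 − 0.261) / (0.261 × 2.63 − 0.276 × 1.13) = 0.015 / 0.375 = 0.04 V⁻¹.

λ = 0.0400 V⁻¹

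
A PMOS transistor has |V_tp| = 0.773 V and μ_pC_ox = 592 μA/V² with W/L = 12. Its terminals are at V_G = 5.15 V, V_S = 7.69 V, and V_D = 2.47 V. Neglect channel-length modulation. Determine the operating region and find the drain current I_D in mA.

V_SG = V_S − V_G = 7.69 − 5.15 = 2.54 V; V_SD = V_S − V_D = 7.69 − 2.47 = 5.22 V.
k_p = μ_pC_ox · (W/L) = 7.104 mA/V².
V_ov = V_SG − |V_tp| = 2.54 − 0.773 = 1.77 V.
Since V_SD = 5.22 V ≥ V_ov = 1.77 V, the device is in saturation.
I_D = ½ k_p V_ov² = 0.5 × 7.104 × 1.77² = 11.1 mA.

Saturation; I_D = 11.1 mA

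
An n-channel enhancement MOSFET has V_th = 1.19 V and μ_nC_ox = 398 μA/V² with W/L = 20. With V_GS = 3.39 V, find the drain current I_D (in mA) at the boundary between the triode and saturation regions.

I_D = 19.3 mA

At the boundary V_DS = V_ov = V_GS − V_th = 3.39 − 1.19 = 2.2 V.
k_n = μ_nC_ox · (W/L) = 7.96 mA/V².
I_D = ½ k_n V_ov² = 0.5 × 7.96 × 2.2² = 19.3 mA.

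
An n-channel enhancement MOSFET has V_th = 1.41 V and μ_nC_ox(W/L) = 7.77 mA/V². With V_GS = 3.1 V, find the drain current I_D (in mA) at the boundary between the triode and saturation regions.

I_D = 11.1 mA

At the boundary V_DS = V_ov = V_GS − V_th = 3.1 − 1.41 = 1.69 V.
I_D = ½ k_n V_ov² = 0.5 × 7.77 × 1.69² = 11.1 mA.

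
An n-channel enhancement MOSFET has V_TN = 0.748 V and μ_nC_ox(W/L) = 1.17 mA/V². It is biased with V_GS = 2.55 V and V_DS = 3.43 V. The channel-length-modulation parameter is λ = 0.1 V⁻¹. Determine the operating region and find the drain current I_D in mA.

V_ov = V_GS − V_TN = 2.55 − 0.748 = 1.8 V.
Since V_DS = 3.43 V ≥ V_ov = 1.8 V, the device is in saturation.
I_D = ½ k_n V_ov² (1 + λ V_DS) = 0.5 × 1.17 × 1.8² × (1 + 0.1 × 3.43) = 2.55 mA.

Saturation; I_D = 2.55 mA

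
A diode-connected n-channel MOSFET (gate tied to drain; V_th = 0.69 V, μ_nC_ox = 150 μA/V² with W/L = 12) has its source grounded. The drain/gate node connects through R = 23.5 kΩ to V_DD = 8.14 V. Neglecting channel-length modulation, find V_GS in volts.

With gate tied to drain, V_GS = V_DS ≥ V_GS − V_th, so the device is in saturation.
k_n = μ_nC_ox · (W/L) = 1.8 mA/V².
KCL at the drain: ½ k_n (V_GS − V_th)² = (V_DD − V_GS)/R.
Let x = V_GS − 0.69. Then 21.2 x² + x − 7.45 = 0, giving x = 0.57 V (positive root), so V_GS = 1.26 V.
I_D = (V_DD − V_GS)/R = (8.14 − 1.26) / 23.5 = 0.293 mA.

V_GS = 1.26 V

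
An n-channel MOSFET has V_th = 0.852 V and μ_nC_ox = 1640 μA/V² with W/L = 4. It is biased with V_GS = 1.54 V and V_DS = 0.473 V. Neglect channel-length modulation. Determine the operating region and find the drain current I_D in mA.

k_n = μ_nC_ox · (W/L) = 6.56 mA/V².
V_ov = V_GS − V_th = 1.54 − 0.852 = 0.688 V.
Since V_DS = 0.473 V < V_ov = 0.688 V, the device is in the triode region.
I_D = k_n [V_ov · V_DS − ½ V_DS²] = 6.56 × [0.688 × 0.473 − 0.5 × 0.473²] = 1.4 mA.

Triode; I_D = 1.40 mA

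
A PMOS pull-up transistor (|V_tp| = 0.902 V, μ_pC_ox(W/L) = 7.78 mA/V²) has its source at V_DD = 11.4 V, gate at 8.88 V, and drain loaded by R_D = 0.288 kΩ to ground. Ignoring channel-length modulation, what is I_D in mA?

I_D = 10.2 mA

V_SG = V_DD − V_G = 11.4 − 8.88 = 2.52 V, so V_ov = 2.52 − 0.902 = 1.62 V.
Assume saturation: I_D = ½ k_p V_ov² = 0.5 × 7.78 × 1.62² = 10.2 mA, giving V_SD = V_DD − I_D R_D = 11.4 − 10.2 × 0.288 = 8.47 V.
V_SD = 8.47 V ≥ V_ov = 1.62 V, confirming saturation.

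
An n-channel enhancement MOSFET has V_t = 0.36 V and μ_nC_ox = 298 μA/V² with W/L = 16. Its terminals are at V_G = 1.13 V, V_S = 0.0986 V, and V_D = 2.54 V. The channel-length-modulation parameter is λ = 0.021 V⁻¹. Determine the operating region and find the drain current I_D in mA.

Saturation; I_D = 1.13 mA

V_GS = V_G − V_S = 1.13 − 0.0986 = 1.03 V; V_DS = V_D − V_S = 2.54 − 0.0986 = 2.44 V.
k_n = μ_nC_ox · (W/L) = 4.768 mA/V².
V_ov = V_GS − V_t = 1.03 − 0.36 = 0.671 V.
Since V_DS = 2.44 V ≥ V_ov = 0.671 V, the device is in saturation.
I_D = ½ k_n V_ov² (1 + λ V_DS) = 0.5 × 4.768 × 0.671² × (1 + 0.021 × 2.44) = 1.13 mA.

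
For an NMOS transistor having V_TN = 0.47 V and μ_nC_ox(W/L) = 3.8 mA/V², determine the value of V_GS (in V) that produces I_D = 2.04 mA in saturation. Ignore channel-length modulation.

In saturation I_D = ½ k_n (V_GS − V_TN)², so V_GS − V_TN = √(2 I_D / k_n) = √(2 × 2.04 / 3.8) = 1.04 V.
V_GS = 0.47 + 1.04 = 1.51 V.

V_GS = 1.51 V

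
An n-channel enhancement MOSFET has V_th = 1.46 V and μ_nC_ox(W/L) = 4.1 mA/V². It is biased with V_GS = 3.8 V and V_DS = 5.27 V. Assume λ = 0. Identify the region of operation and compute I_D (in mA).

V_ov = V_GS − V_th = 3.8 − 1.46 = 2.34 V.
Since V_DS = 5.27 V ≥ V_ov = 2.34 V, the device is in saturation.
I_D = ½ k_n V_ov² = 0.5 × 4.1 × 2.34² = 11.2 mA.

Saturation; I_D = 11.2 mA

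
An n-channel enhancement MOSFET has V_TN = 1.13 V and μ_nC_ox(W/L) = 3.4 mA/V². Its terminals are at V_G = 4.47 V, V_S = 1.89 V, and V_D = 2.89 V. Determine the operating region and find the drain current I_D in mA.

V_GS = V_G − V_S = 4.47 − 1.89 = 2.58 V; V_DS = V_D − V_S = 2.89 − 1.89 = 1 V.
V_ov = V_GS − V_TN = 2.58 − 1.13 = 1.45 V.
Since V_DS = 1 V < V_ov = 1.45 V, the device is in the triode region.
I_D = k_n [V_ov · V_DS − ½ V_DS²] = 3.4 × [1.45 × 1 − 0.5 × 1²] = 3.23 mA.

Triode; I_D = 3.23 mA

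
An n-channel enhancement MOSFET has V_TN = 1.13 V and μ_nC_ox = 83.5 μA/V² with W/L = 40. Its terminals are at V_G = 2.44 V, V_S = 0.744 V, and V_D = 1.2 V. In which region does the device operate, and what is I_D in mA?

V_GS = V_G − V_S = 2.44 − 0.744 = 1.7 V; V_DS = V_D − V_S = 1.2 − 0.744 = 0.456 V.
k_n = μ_nC_ox · (W/L) = 3.34 mA/V².
V_ov = V_GS − V_TN = 1.7 − 1.13 = 0.566 V.
Since V_DS = 0.456 V < V_ov = 0.566 V, the device is in the triode region.
I_D = k_n [V_ov · V_DS − ½ V_DS²] = 3.34 × [0.566 × 0.456 − 0.5 × 0.456²] = 0.515 mA.

Triode; I_D = 0.515 mA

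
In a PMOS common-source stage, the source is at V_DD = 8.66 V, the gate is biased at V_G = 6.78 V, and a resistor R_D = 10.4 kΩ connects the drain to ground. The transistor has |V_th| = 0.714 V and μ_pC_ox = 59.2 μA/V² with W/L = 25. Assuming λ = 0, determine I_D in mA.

I_D = 0.774 mA

V_SG = V_DD − V_G = 8.66 − 6.78 = 1.88 V, so V_ov = 1.88 − 0.714 = 1.17 V.
k_p = μ_pC_ox · (W/L) = 1.48 mA/V².
Assume saturation: I_D = ½ k_p V_ov² = 0.5 × 1.48 × 1.17² = 1.01 mA, giving V_SD = V_DD − I_D R_D = 8.66 − 1.01 × 10.4 = -1.8 V.
But -1.8 V < V_ov = 1.17 V, so the device is actually in triode.
In triode I_D = k_p[V_ov V_SD − ½ V_SD²] and I_D = (V_DD − V_SD)/R_D. Equating: 7.7 V_SD² − 18.95 V_SD + 8.66 = 0, giving V_SD = 0.606 V (the root below V_ov).
I_D = (8.66 − 0.606) / 10.4 = 0.774 mA.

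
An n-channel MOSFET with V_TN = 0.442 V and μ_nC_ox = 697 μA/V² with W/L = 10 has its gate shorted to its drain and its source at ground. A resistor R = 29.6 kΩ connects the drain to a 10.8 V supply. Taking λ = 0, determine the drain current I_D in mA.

With gate tied to drain, V_GS = V_DS ≥ V_GS − V_TN, so the device is in saturation.
k_n = μ_nC_ox · (W/L) = 6.97 mA/V².
KCL at the drain: ½ k_n (V_GS − V_TN)² = (V_DD − V_GS)/R.
Let x = V_GS − 0.442. Then 103 x² + x − 10.36 = 0, giving x = 0.312 V (positive root), so V_GS = 0.754 V.
I_D = (V_DD − V_GS)/R = (10.8 − 0.754) / 29.6 = 0.339 mA.

I_D = 0.339 mA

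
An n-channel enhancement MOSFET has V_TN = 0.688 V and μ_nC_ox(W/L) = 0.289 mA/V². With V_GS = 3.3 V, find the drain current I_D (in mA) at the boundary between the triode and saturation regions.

At the boundary V_DS = V_ov = V_GS − V_TN = 3.3 − 0.688 = 2.61 V.
I_D = ½ k_n V_ov² = 0.5 × 0.289 × 2.61² = 0.986 mA.

I_D = 0.986 mA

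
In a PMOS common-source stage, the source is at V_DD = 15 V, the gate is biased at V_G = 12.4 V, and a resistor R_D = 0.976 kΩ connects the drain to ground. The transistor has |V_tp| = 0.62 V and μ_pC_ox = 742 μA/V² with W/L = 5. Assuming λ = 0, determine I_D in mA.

I_D = 7.27 mA

V_SG = V_DD − V_G = 15 − 12.4 = 2.6 V, so V_ov = 2.6 − 0.62 = 1.98 V.
k_p = μ_pC_ox · (W/L) = 3.71 mA/V².
Assume saturation: I_D = ½ k_p V_ov² = 0.5 × 3.71 × 1.98² = 7.27 mA, giving V_SD = V_DD − I_D R_D = 15 − 7.27 × 0.976 = 7.9 V.
V_SD = 7.9 V ≥ V_ov = 1.98 V, confirming saturation.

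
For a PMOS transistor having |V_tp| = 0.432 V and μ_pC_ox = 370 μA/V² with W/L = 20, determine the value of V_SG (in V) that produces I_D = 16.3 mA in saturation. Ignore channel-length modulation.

V_SG = 2.53 V

k_p = μ_pC_ox · (W/L) = 7.4 mA/V².
In saturation I_D = ½ k_p (V_SG − |V_tp|)², so V_SG − |V_tp| = √(2 I_D / k_p) = √(2 × 16.3 / 7.4) = 2.1 V.
V_SG = 0.432 + 2.1 = 2.53 V.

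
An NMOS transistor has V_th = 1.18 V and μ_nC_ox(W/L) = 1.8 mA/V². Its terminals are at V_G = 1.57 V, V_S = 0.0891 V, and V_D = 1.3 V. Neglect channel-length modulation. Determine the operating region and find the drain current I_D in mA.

V_GS = V_G − V_S = 1.57 − 0.0891 = 1.48 V; V_DS = V_D − V_S = 1.3 − 0.0891 = 1.21 V.
V_ov = V_GS − V_th = 1.48 − 1.18 = 0.301 V.
Since V_DS = 1.21 V ≥ V_ov = 0.301 V, the device is in saturation.
I_D = ½ k_n V_ov² = 0.5 × 1.8 × 0.301² = 0.0815 mA.

Saturation; I_D = 0.0815 mA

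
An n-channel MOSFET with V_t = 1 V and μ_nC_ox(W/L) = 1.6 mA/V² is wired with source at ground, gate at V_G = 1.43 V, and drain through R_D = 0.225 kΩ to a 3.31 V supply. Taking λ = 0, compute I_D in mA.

I_D = 0.148 mA

V_GS = V_G = 1.43 V, so V_ov = 1.43 − 1 = 0.43 V.
Assume saturation: I_D = ½ k_n V_ov² = 0.5 × 1.6 × 0.43² = 0.148 mA, giving V_DS = V_DD − I_D R_D = 3.31 − 0.148 × 0.225 = 3.28 V.
V_DS = 3.28 V ≥ V_ov = 0.43 V, confirming saturation.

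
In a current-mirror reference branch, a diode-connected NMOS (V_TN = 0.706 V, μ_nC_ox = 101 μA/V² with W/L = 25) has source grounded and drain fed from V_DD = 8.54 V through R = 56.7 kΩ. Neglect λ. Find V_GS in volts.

With gate tied to drain, V_GS = V_DS ≥ V_GS − V_TN, so the device is in saturation.
k_n = μ_nC_ox · (W/L) = 2.525 mA/V².
KCL at the drain: ½ k_n (V_GS − V_TN)² = (V_DD − V_GS)/R.
Let x = V_GS − 0.706. Then 71.6 x² + x − 7.834 = 0, giving x = 0.324 V (positive root), so V_GS = 1.03 V.
I_D = (V_DD − V_GS)/R = (8.54 − 1.03) / 56.7 = 0.132 mA.

V_GS = 1.03 V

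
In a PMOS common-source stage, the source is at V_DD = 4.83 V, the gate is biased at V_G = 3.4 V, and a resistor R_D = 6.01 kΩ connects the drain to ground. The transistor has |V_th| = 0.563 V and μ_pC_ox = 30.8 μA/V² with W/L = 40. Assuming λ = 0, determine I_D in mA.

I_D = 0.463 mA

V_SG = V_DD − V_G = 4.83 − 3.4 = 1.43 V, so V_ov = 1.43 − 0.563 = 0.867 V.
k_p = μ_pC_ox · (W/L) = 1.232 mA/V².
Assume saturation: I_D = ½ k_p V_ov² = 0.5 × 1.232 × 0.867² = 0.463 mA, giving V_SD = V_DD − I_D R_D = 4.83 − 0.463 × 6.01 = 2.05 V.
V_SD = 2.05 V ≥ V_ov = 0.867 V, confirming saturation.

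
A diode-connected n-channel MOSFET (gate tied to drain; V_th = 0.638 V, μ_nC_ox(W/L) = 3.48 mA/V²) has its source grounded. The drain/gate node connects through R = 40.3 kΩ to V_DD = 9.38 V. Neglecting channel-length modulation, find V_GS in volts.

V_GS = 0.984 V

With gate tied to drain, V_GS = V_DS ≥ V_GS − V_th, so the device is in saturation.
KCL at the drain: ½ k_n (V_GS − V_th)² = (V_DD − V_GS)/R.
Let x = V_GS − 0.638. Then 70.1 x² + x − 8.742 = 0, giving x = 0.346 V (positive root), so V_GS = 0.984 V.
I_D = (V_DD − V_GS)/R = (9.38 − 0.984) / 40.3 = 0.208 mA.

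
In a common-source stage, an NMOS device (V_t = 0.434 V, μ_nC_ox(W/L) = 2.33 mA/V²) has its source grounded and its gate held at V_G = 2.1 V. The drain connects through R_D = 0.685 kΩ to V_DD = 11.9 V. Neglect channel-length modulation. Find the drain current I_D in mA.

V_GS = V_G = 2.1 V, so V_ov = 2.1 − 0.434 = 1.67 V.
Assume saturation: I_D = ½ k_n V_ov² = 0.5 × 2.33 × 1.67² = 3.23 mA, giving V_DS = V_DD − I_D R_D = 11.9 − 3.23 × 0.685 = 9.69 V.
V_DS = 9.69 V ≥ V_ov = 1.67 V, confirming saturation.

I_D = 3.23 mA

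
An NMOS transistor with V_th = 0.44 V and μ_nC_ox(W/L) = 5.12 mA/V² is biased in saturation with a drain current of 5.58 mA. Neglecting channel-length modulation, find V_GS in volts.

In saturation I_D = ½ k_n (V_GS − V_th)², so V_GS − V_th = √(2 I_D / k_n) = √(2 × 5.58 / 5.12) = 1.48 V.
V_GS = 0.44 + 1.48 = 1.92 V.

V_GS = 1.92 V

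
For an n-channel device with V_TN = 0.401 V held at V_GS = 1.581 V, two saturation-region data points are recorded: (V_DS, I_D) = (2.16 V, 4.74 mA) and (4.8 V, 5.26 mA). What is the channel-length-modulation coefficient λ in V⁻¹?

λ = 0.0457 V⁻¹

With V_GS fixed, I_D ∝ (1 + λ V_DS) in saturation, so I_D2/I_D1 = (1 + λ V_DS2)/(1 + λ V_DS1).
5.26/4.74 = 1.11 = (1 + 4.8 λ)/(1 + 2.16 λ).
Solving: λ (I_D1 V_DS2 − I_D2 V_DS1) = I_D2 − I_D1, so λ = (5.26 − 4.74) / (4.74 × 4.8 − 5.26 × 2.16) = 0.52 / 11.4 = 0.0457 V⁻¹.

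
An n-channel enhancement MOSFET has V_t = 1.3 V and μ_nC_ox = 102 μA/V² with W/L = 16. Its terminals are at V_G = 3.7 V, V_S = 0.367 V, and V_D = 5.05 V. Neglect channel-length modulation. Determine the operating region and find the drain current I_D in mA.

Saturation; I_D = 3.37 mA

V_GS = V_G − V_S = 3.7 − 0.367 = 3.33 V; V_DS = V_D − V_S = 5.05 − 0.367 = 4.68 V.
k_n = μ_nC_ox · (W/L) = 1.632 mA/V².
V_ov = V_GS − V_t = 3.33 − 1.3 = 2.03 V.
Since V_DS = 4.68 V ≥ V_ov = 2.03 V, the device is in saturation.
I_D = ½ k_n V_ov² = 0.5 × 1.632 × 2.03² = 3.37 mA.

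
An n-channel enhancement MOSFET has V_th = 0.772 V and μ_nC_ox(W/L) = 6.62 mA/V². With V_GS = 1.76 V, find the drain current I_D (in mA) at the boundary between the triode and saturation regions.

I_D = 3.23 mA

At the boundary V_DS = V_ov = V_GS − V_th = 1.76 − 0.772 = 0.988 V.
I_D = ½ k_n V_ov² = 0.5 × 6.62 × 0.988² = 3.23 mA.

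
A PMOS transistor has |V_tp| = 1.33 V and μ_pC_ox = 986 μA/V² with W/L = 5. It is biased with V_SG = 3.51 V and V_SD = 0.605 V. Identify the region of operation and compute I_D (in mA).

k_p = μ_pC_ox · (W/L) = 4.93 mA/V².
V_ov = V_SG − |V_tp| = 3.51 − 1.33 = 2.18 V.
Since V_SD = 0.605 V < V_ov = 2.18 V, the device is in the triode region.
I_D = k_p [V_ov · V_SD − ½ V_SD²] = 4.93 × [2.18 × 0.605 − 0.5 × 0.605²] = 5.6 mA.

Triode; I_D = 5.60 mA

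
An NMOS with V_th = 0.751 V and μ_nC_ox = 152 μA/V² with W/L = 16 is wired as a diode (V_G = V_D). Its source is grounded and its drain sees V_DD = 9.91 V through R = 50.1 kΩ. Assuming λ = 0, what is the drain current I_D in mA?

I_D = 0.175 mA

With gate tied to drain, V_GS = V_DS ≥ V_GS − V_th, so the device is in saturation.
k_n = μ_nC_ox · (W/L) = 2.432 mA/V².
KCL at the drain: ½ k_n (V_GS − V_th)² = (V_DD − V_GS)/R.
Let x = V_GS − 0.751. Then 60.9 x² + x − 9.159 = 0, giving x = 0.38 V (positive root), so V_GS = 1.13 V.
I_D = (V_DD − V_GS)/R = (9.91 − 1.13) / 50.1 = 0.175 mA.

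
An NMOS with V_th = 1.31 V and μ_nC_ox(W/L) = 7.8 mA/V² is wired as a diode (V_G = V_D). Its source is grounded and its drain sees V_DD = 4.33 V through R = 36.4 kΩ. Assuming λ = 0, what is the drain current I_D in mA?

With gate tied to drain, V_GS = V_DS ≥ V_GS − V_th, so the device is in saturation.
KCL at the drain: ½ k_n (V_GS − V_th)² = (V_DD − V_GS)/R.
Let x = V_GS − 1.31. Then 142 x² + x − 3.02 = 0, giving x = 0.142 V (positive root), so V_GS = 1.45 V.
I_D = (V_DD − V_GS)/R = (4.33 − 1.45) / 36.4 = 0.0791 mA.

I_D = 0.0791 mA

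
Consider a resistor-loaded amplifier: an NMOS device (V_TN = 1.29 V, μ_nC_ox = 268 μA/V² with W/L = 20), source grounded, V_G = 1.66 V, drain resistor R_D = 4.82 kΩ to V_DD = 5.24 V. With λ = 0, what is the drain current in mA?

I_D = 0.367 mA

V_GS = V_G = 1.66 V, so V_ov = 1.66 − 1.29 = 0.37 V.
k_n = μ_nC_ox · (W/L) = 5.36 mA/V².
Assume saturation: I_D = ½ k_n V_ov² = 0.5 × 5.36 × 0.37² = 0.367 mA, giving V_DS = V_DD − I_D R_D = 5.24 − 0.367 × 4.82 = 3.47 V.
V_DS = 3.47 V ≥ V_ov = 0.37 V, confirming saturation.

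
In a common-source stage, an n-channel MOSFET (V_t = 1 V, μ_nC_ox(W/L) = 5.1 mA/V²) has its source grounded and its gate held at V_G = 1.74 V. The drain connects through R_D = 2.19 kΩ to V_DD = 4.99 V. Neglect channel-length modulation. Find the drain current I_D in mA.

V_GS = V_G = 1.74 V, so V_ov = 1.74 − 1 = 0.74 V.
Assume saturation: I_D = ½ k_n V_ov² = 0.5 × 5.1 × 0.74² = 1.4 mA, giving V_DS = V_DD − I_D R_D = 4.99 − 1.4 × 2.19 = 1.93 V.
V_DS = 1.93 V ≥ V_ov = 0.74 V, confirming saturation.

I_D = 1.40 mA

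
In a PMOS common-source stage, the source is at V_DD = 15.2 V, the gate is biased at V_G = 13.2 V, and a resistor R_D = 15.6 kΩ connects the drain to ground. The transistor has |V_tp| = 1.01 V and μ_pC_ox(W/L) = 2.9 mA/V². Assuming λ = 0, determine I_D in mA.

V_SG = V_DD − V_G = 15.2 − 13.2 = 2 V, so V_ov = 2 − 1.01 = 0.99 V.
Assume saturation: I_D = ½ k_p V_ov² = 0.5 × 2.9 × 0.99² = 1.42 mA, giving V_SD = V_DD − I_D R_D = 15.2 − 1.42 × 15.6 = -6.97 V.
But -6.97 V < V_ov = 0.99 V, so the device is actually in triode.
In triode I_D = k_p[V_ov V_SD − ½ V_SD²] and I_D = (V_DD − V_SD)/R_D. Equating: 22.6 V_SD² − 45.79 V_SD + 15.2 = 0, giving V_SD = 0.418 V (the root below V_ov).
I_D = (15.2 − 0.418) / 15.6 = 0.948 mA.

I_D = 0.948 mA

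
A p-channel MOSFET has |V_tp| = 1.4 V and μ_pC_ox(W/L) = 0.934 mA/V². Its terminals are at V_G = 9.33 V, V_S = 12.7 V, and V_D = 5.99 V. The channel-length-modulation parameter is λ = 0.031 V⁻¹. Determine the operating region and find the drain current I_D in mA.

Saturation; I_D = 2.19 mA

V_SG = V_S − V_G = 12.7 − 9.33 = 3.37 V; V_SD = V_S − V_D = 12.7 − 5.99 = 6.71 V.
V_ov = V_SG − |V_tp| = 3.37 − 1.4 = 1.97 V.
Since V_SD = 6.71 V ≥ V_ov = 1.97 V, the device is in saturation.
I_D = ½ k_p V_ov² (1 + λ V_SD) = 0.5 × 0.934 × 1.97² × (1 + 0.031 × 6.71) = 2.19 mA.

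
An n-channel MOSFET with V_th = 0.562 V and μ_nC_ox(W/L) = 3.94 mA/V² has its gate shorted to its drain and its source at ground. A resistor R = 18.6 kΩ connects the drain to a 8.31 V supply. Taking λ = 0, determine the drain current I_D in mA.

I_D = 0.393 mA

With gate tied to drain, V_GS = V_DS ≥ V_GS − V_th, so the device is in saturation.
KCL at the drain: ½ k_n (V_GS − V_th)² = (V_DD − V_GS)/R.
Let x = V_GS − 0.562. Then 36.6 x² + x − 7.748 = 0, giving x = 0.446 V (positive root), so V_GS = 1.01 V.
I_D = (V_DD − V_GS)/R = (8.31 − 1.01) / 18.6 = 0.393 mA.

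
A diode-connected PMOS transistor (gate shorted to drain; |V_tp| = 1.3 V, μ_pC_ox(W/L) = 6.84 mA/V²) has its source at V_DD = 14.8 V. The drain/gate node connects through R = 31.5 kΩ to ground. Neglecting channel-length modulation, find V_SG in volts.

With gate tied to drain, V_SG = V_SD ≥ V_SG − |V_tp|, so the device is in saturation.
KCL at the drain: ½ k_p (V_SG − |V_tp|)² = (V_DD − V_SG)/R.
Let x = V_SG − 1.3. Then 108 x² + x − 13.5 = 0, giving x = 0.349 V (positive root), so V_SG = 1.65 V.
I_D = (V_DD − V_SG)/R = (14.8 − 1.65) / 31.5 = 0.417 mA.

V_SG = 1.65 V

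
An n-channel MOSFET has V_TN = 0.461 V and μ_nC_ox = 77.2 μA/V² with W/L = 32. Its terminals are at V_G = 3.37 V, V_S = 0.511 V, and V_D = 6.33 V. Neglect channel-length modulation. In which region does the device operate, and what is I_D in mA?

Saturation; I_D = 7.10 mA

V_GS = V_G − V_S = 3.37 − 0.511 = 2.86 V; V_DS = V_D − V_S = 6.33 − 0.511 = 5.82 V.
k_n = μ_nC_ox · (W/L) = 2.47 mA/V².
V_ov = V_GS − V_TN = 2.86 − 0.461 = 2.4 V.
Since V_DS = 5.82 V ≥ V_ov = 2.4 V, the device is in saturation.
I_D = ½ k_n V_ov² = 0.5 × 2.47 × 2.4² = 7.1 mA.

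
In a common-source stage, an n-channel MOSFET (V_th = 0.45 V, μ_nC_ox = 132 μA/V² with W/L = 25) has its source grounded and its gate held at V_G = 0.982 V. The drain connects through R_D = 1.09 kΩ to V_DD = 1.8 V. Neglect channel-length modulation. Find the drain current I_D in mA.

I_D = 0.467 mA

V_GS = V_G = 0.982 V, so V_ov = 0.982 − 0.45 = 0.532 V.
k_n = μ_nC_ox · (W/L) = 3.3 mA/V².
Assume saturation: I_D = ½ k_n V_ov² = 0.5 × 3.3 × 0.532² = 0.467 mA, giving V_DS = V_DD − I_D R_D = 1.8 − 0.467 × 1.09 = 1.29 V.
V_DS = 1.29 V ≥ V_ov = 0.532 V, confirming saturation.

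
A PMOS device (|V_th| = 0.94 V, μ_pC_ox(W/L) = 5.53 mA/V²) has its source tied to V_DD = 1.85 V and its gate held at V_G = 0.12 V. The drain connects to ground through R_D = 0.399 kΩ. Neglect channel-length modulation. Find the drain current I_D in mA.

V_SG = V_DD − V_G = 1.85 − 0.12 = 1.73 V, so V_ov = 1.73 − 0.94 = 0.79 V.
Assume saturation: I_D = ½ k_p V_ov² = 0.5 × 5.53 × 0.79² = 1.73 mA, giving V_SD = V_DD − I_D R_D = 1.85 − 1.73 × 0.399 = 1.16 V.
V_SD = 1.16 V ≥ V_ov = 0.79 V, confirming saturation.

I_D = 1.73 mA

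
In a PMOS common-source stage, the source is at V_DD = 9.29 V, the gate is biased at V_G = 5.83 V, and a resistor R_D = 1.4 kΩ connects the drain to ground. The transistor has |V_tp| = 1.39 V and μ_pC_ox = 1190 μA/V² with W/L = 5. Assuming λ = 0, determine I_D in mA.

V_SG = V_DD − V_G = 9.29 − 5.83 = 3.46 V, so V_ov = 3.46 − 1.39 = 2.07 V.
k_p = μ_pC_ox · (W/L) = 5.95 mA/V².
Assume saturation: I_D = ½ k_p V_ov² = 0.5 × 5.95 × 2.07² = 12.7 mA, giving V_SD = V_DD − I_D R_D = 9.29 − 12.7 × 1.4 = -8.56 V.
But -8.56 V < V_ov = 2.07 V, so the device is actually in triode.
In triode I_D = k_p[V_ov V_SD − ½ V_SD²] and I_D = (V_DD − V_SD)/R_D. Equating: 4.17 V_SD² − 18.24 V_SD + 9.29 = 0, giving V_SD = 0.588 V (the root below V_ov).
I_D = (9.29 − 0.588) / 1.4 = 6.22 mA.

I_D = 6.22 mA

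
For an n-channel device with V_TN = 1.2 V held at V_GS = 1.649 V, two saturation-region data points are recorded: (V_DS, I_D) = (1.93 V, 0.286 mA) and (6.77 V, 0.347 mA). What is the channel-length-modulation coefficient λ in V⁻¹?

With V_GS fixed, I_D ∝ (1 + λ V_DS) in saturation, so I_D2/I_D1 = (1 + λ V_DS2)/(1 + λ V_DS1).
0.347/0.286 = 1.213 = (1 + 6.77 λ)/(1 + 1.93 λ).
Solving: λ (I_D1 V_DS2 − I_D2 V_DS1) = I_D2 − I_D1, so λ = (0.347 − 0.286) / (0.286 × 6.77 − 0.347 × 1.93) = 0.061 / 1.27 = 0.0482 V⁻¹.

λ = 0.0482 V⁻¹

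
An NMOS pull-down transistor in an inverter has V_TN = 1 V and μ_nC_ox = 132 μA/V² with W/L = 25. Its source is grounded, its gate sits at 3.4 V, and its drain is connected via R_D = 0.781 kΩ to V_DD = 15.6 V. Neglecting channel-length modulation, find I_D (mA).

I_D = 9.50 mA

V_GS = V_G = 3.4 V, so V_ov = 3.4 − 1 = 2.4 V.
k_n = μ_nC_ox · (W/L) = 3.3 mA/V².
Assume saturation: I_D = ½ k_n V_ov² = 0.5 × 3.3 × 2.4² = 9.5 mA, giving V_DS = V_DD − I_D R_D = 15.6 − 9.5 × 0.781 = 8.18 V.
V_DS = 8.18 V ≥ V_ov = 2.4 V, confirming saturation.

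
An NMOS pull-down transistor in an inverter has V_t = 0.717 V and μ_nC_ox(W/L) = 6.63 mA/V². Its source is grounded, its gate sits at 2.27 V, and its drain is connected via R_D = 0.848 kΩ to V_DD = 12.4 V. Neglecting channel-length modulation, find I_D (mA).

V_GS = V_G = 2.27 V, so V_ov = 2.27 − 0.717 = 1.55 V.
Assume saturation: I_D = ½ k_n V_ov² = 0.5 × 6.63 × 1.55² = 8 mA, giving V_DS = V_DD − I_D R_D = 12.4 − 8 × 0.848 = 5.62 V.
V_DS = 5.62 V ≥ V_ov = 1.55 V, confirming saturation.

I_D = 8.00 mA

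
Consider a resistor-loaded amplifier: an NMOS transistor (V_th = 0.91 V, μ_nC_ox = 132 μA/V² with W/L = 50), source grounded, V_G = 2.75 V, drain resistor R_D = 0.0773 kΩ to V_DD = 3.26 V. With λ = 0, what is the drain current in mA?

I_D = 11.2 mA

V_GS = V_G = 2.75 V, so V_ov = 2.75 − 0.91 = 1.84 V.
k_n = μ_nC_ox · (W/L) = 6.6 mA/V².
Assume saturation: I_D = ½ k_n V_ov² = 0.5 × 6.6 × 1.84² = 11.2 mA, giving V_DS = V_DD − I_D R_D = 3.26 − 11.2 × 0.0773 = 2.4 V.
V_DS = 2.4 V ≥ V_ov = 1.84 V, confirming saturation.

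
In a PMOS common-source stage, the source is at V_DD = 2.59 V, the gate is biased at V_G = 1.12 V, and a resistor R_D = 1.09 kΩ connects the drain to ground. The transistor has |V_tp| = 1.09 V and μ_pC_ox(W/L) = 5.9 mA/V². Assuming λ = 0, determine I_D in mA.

V_SG = V_DD − V_G = 2.59 − 1.12 = 1.47 V, so V_ov = 1.47 − 1.09 = 0.38 V.
Assume saturation: I_D = ½ k_p V_ov² = 0.5 × 5.9 × 0.38² = 0.426 mA, giving V_SD = V_DD − I_D R_D = 2.59 − 0.426 × 1.09 = 2.13 V.
V_SD = 2.13 V ≥ V_ov = 0.38 V, confirming saturation.

I_D = 0.426 mA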